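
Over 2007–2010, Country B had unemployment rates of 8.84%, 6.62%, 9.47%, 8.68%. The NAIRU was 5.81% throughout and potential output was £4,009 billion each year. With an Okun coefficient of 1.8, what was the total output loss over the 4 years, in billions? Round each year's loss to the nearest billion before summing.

Year 2007: gap = -1.8 × (8.84 - 5.81) = -5.454%, loss ≈ 4009 × 5.454/100 ≈ 219.
Year 2008: gap = -1.8 × (6.62 - 5.81) = -1.458%, loss ≈ 4009 × 1.458/100 ≈ 58.
Year 2009: gap = -1.8 × (9.47 - 5.81) = -6.588%, loss ≈ 4009 × 6.588/100 ≈ 264.
Year 2010: gap = -1.8 × (8.68 - 5.81) = -5.166%, loss ≈ 4009 × 5.166/100 ≈ 207.
Total lost output = 219 + 58 + 264 + 207 = 748 billion.

£748 billion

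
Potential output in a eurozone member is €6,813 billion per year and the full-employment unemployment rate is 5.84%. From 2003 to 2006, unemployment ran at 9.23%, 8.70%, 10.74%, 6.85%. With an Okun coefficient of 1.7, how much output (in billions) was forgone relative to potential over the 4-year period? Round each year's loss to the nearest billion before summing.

Year 2003: gap = -1.7 × (9.23 - 5.84) = -5.763%, loss ≈ 6813 × 5.763/100 ≈ 393.
Year 2004: gap = -1.7 × (8.7 - 5.84) = -4.862%, loss ≈ 6813 × 4.862/100 ≈ 331.
Year 2005: gap = -1.7 × (10.74 - 5.84) = -8.33%, loss ≈ 6813 × 8.33/100 ≈ 568.
Year 2006: gap = -1.7 × (6.85 - 5.84) = -1.717%, loss ≈ 6813 × 1.717/100 ≈ 117.
Total lost output = 393 + 331 + 568 + 117 = 1409 billion.

€1,409 billion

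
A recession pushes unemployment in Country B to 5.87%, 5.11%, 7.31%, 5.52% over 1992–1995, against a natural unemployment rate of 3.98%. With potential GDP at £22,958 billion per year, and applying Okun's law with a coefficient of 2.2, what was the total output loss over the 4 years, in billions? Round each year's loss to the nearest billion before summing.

Year 1992: gap = -2.2 × (5.87 - 3.98) = -4.158%, loss ≈ 22958 × 4.158/100 ≈ 955.
Year 1993: gap = -2.2 × (5.11 - 3.98) = -2.486%, loss ≈ 22958 × 2.486/100 ≈ 571.
Year 1994: gap = -2.2 × (7.31 - 3.98) = -7.326%, loss ≈ 22958 × 7.326/100 ≈ 1682.
Year 1995: gap = -2.2 × (5.52 - 3.98) = -3.388%, loss ≈ 22958 × 3.388/100 ≈ 778.
Total lost output = 955 + 571 + 1682 + 778 = 3986 billion.

£3,986 billion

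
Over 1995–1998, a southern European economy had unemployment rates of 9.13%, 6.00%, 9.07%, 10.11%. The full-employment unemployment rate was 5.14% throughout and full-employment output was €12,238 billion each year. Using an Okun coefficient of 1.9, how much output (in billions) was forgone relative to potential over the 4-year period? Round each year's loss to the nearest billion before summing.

Year 1995: gap = -1.9 × (9.13 - 5.14) = -7.581%, loss ≈ 12238 × 7.581/100 ≈ 928.
Year 1996: gap = -1.9 × (6 - 5.14) = -1.634%, loss ≈ 12238 × 1.634/100 ≈ 200.
Year 1997: gap = -1.9 × (9.07 - 5.14) = -7.467%, loss ≈ 12238 × 7.467/100 ≈ 914.
Year 1998: gap = -1.9 × (10.11 - 5.14) = -9.443%, loss ≈ 12238 × 9.443/100 ≈ 1156.
Total lost output = 928 + 200 + 914 + 1156 = 3198 billion.

€3,198 billion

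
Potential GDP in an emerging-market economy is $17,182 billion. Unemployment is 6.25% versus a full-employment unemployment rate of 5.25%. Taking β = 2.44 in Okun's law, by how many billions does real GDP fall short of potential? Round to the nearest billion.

$419 billion

Output gap = -2.44 × (6.25 - 5.25) = -2.44 × 1 = -2.44%.
Actual GDP ≈ 17182 × 0.9756 ≈ 16763 billion, so the shortfall is 17182 - 16763 = 419 billion.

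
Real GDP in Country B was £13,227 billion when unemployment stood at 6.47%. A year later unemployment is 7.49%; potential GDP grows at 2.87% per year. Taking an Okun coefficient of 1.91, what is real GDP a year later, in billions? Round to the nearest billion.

Δu = 7.49 - 6.47 = 1.02 points.
Okun's law (growth form): g_Y = g_Y* - β × Δu = 2.87 - 1.91 × (1.02) = 2.87 - 1.9482 = 0.9218%.
Real GDP in the next year = 13227 × (1 + 0.9218/100) = 13227 × 1.009218 ≈ 13349 billion.

£13,349 billion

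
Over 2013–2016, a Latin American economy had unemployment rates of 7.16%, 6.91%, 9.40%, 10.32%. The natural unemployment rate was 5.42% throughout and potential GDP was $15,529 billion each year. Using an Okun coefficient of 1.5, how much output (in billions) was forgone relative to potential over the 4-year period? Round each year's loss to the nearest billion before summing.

$2,820 billion

Year 2013: gap = -1.5 × (7.16 - 5.42) = -2.61%, loss ≈ 15529 × 2.61/100 ≈ 405.
Year 2014: gap = -1.5 × (6.91 - 5.42) = -2.235%, loss ≈ 15529 × 2.235/100 ≈ 347.
Year 2015: gap = -1.5 × (9.4 - 5.42) = -5.97%, loss ≈ 15529 × 5.97/100 ≈ 927.
Year 2016: gap = -1.5 × (10.32 - 5.42) = -7.35%, loss ≈ 15529 × 7.35/100 ≈ 1141.
Total lost output = 405 + 347 + 927 + 1141 = 2820 billion.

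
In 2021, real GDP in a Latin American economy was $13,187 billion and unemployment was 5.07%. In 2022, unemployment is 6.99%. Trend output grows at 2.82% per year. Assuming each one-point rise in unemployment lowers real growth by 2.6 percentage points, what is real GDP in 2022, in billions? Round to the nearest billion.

$12,901 billion

Δu = 6.99 - 5.07 = 1.92 points.
Okun's law (growth form): g_Y = g_Y* - β × Δu = 2.82 - 2.6 × (1.92) = 2.82 - 4.992 = -2.172%.
Real GDP in the next year = 13187 × (1 - 2.172/100) = 13187 × 0.97828 ≈ 12901 billion.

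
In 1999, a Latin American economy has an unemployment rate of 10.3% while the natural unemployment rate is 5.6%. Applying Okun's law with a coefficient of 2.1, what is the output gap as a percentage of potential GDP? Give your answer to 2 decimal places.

-9.87%

The unemployment gap is 10.3 - 5.6 = 4.7 percentage points.
Okun's law gives an output gap of -2.1 × 4.7 = -9.87%, i.e. 9.87% below potential.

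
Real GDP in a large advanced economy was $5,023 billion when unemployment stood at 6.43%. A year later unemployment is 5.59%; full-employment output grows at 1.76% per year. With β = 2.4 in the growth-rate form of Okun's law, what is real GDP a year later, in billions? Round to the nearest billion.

Δu = 5.59 - 6.43 = -0.84 points.
Okun's law (growth form): g_Y = g_Y* - β × Δu = 1.76 - 2.4 × (-0.84) = 1.76 + 2.016 = 3.776%.
Real GDP in the next year = 5023 × (1 + 3.776/100) = 5023 × 1.03776 ≈ 5213 billion.

$5,213 billion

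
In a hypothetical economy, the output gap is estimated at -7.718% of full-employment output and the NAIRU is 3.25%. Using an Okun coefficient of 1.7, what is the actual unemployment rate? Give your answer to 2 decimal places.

From Okun's law, u - u* = -(output gap)/β = -(-7.718)/1.7 = 4.54 points.
So u = 3.25 + 4.54 = 7.79%.

7.79%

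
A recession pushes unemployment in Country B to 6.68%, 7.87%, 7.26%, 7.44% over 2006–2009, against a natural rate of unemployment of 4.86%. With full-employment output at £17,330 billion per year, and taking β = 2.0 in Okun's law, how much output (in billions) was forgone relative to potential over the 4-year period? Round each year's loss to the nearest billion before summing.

Year 2006: gap = -2.0 × (6.68 - 4.86) = -3.64%, loss ≈ 17330 × 3.64/100 ≈ 631.
Year 2007: gap = -2.0 × (7.87 - 4.86) = -6.02%, loss ≈ 17330 × 6.02/100 ≈ 1043.
Year 2008: gap = -2.0 × (7.26 - 4.86) = -4.8%, loss ≈ 17330 × 4.8/100 ≈ 832.
Year 2009: gap = -2.0 × (7.44 - 4.86) = -5.16%, loss ≈ 17330 × 5.16/100 ≈ 894.
Total lost output = 631 + 1043 + 832 + 894 = 3400 billion.

£3,400 billion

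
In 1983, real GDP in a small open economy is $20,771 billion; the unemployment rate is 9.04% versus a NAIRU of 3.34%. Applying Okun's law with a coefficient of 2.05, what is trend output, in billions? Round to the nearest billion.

$23,519 billion

Unemployment gap = 9.04 - 3.34 = 5.7 points, so output gap = -2.05 × 5.7 = -11.685%.
Since Y = Y* × (1 + gap/100), Y* = 20771/0.88315 ≈ 23519 billion.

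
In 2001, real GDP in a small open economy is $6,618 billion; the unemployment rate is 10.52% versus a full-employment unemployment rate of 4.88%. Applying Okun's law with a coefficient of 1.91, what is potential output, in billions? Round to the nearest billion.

$7,417 billion

Unemployment gap = 10.52 - 4.88 = 5.64 points, so output gap = -1.91 × 5.64 = -10.7724%.
Since Y = Y* × (1 + gap/100), Y* = 6618/0.892276 ≈ 7417 billion.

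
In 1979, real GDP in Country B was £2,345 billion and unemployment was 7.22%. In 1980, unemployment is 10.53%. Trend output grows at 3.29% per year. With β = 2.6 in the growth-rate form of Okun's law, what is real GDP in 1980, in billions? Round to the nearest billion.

£2,220 billion

Δu = 10.53 - 7.22 = 3.31 points.
Okun's law (growth form): g_Y = g_Y* - β × Δu = 3.29 - 2.6 × (3.31) = 3.29 - 8.606 = -5.316%.
Real GDP in the next year = 2345 × (1 - 5.316/100) = 2345 × 0.94684 ≈ 2220 billion.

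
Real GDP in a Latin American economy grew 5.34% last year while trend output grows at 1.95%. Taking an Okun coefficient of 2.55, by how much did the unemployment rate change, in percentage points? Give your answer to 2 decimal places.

-1.33 percentage points

Growth-rate Okun's law: g_Y = g_Y* - β × Δu, so Δu = (g_Y* - g_Y)/β.
Δu = (1.95 - 5.34)/2.55 = -3.39/2.55 = -1.33 percentage points.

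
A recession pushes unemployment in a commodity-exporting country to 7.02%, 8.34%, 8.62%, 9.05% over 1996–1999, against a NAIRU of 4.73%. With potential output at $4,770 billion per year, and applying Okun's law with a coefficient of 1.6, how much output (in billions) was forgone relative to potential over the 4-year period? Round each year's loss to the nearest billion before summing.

$1,078 billion

Year 1996: gap = -1.6 × (7.02 - 4.73) = -3.664%, loss ≈ 4770 × 3.664/100 ≈ 175.
Year 1997: gap = -1.6 × (8.34 - 4.73) = -5.776%, loss ≈ 4770 × 5.776/100 ≈ 276.
Year 1998: gap = -1.6 × (8.62 - 4.73) = -6.224%, loss ≈ 4770 × 6.224/100 ≈ 297.
Year 1999: gap = -1.6 × (9.05 - 4.73) = -6.912%, loss ≈ 4770 × 6.912/100 ≈ 330.
Total lost output = 175 + 276 + 297 + 330 = 1078 billion.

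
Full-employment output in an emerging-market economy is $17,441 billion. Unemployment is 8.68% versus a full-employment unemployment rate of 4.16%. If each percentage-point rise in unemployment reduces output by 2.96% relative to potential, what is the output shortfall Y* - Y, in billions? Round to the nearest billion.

Output gap = -2.96 × (8.68 - 4.16) = -2.96 × 4.52 = -13.3792%.
Actual GDP ≈ 17441 × 0.866208 ≈ 15108 billion, so the shortfall is 17441 - 15108 = 2333 billion.

$2,333 billion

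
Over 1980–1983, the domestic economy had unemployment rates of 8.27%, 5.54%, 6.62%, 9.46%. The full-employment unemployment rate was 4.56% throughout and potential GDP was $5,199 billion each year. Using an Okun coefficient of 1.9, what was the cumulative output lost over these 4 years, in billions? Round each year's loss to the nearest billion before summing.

Year 1980: gap = -1.9 × (8.27 - 4.56) = -7.049%, loss ≈ 5199 × 7.049/100 ≈ 366.
Year 1981: gap = -1.9 × (5.54 - 4.56) = -1.862%, loss ≈ 5199 × 1.862/100 ≈ 97.
Year 1982: gap = -1.9 × (6.62 - 4.56) = -3.914%, loss ≈ 5199 × 3.914/100 ≈ 203.
Year 1983: gap = -1.9 × (9.46 - 4.56) = -9.31%, loss ≈ 5199 × 9.31/100 ≈ 484.
Total lost output = 366 + 97 + 203 + 484 = 1150 billion.

$1,150 billion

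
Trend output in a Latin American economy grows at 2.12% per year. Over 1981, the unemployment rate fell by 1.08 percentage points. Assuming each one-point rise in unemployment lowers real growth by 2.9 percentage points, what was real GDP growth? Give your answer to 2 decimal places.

Growth-rate Okun's law: g_Y = g_Y* - β × Δu.
g_Y = 2.12 - 2.9 × (-1.08) = 2.12 + 3.132 = 5.252%, i.e. 5.25% to 2 d.p.

5.25%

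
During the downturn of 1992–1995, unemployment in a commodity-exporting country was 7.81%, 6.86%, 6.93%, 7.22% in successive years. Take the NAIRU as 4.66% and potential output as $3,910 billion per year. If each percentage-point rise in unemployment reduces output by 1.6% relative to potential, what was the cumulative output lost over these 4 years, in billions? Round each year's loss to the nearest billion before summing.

Year 1992: gap = -1.6 × (7.81 - 4.66) = -5.04%, loss ≈ 3910 × 5.04/100 ≈ 197.
Year 1993: gap = -1.6 × (6.86 - 4.66) = -3.52%, loss ≈ 3910 × 3.52/100 ≈ 138.
Year 1994: gap = -1.6 × (6.93 - 4.66) = -3.632%, loss ≈ 3910 × 3.632/100 ≈ 142.
Year 1995: gap = -1.6 × (7.22 - 4.66) = -4.096%, loss ≈ 3910 × 4.096/100 ≈ 160.
Total lost output = 197 + 138 + 142 + 160 = 637 billion.

$637 billion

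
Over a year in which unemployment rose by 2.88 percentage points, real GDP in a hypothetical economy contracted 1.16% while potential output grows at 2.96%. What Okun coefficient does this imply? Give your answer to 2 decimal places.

β ≈ 1.43

Growth form: g_Y = g_Y* - β × Δu, so β = (g_Y* - g_Y)/Δu.
β = (2.96 + 1.16)/2.88 = 4.12/2.88 = 1.43.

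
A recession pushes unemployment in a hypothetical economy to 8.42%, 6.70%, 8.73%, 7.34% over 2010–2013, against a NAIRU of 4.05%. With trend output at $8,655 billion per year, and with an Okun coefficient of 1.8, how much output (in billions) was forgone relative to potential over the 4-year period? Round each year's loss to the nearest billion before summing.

$2,336 billion

Year 2010: gap = -1.8 × (8.42 - 4.05) = -7.866%, loss ≈ 8655 × 7.866/100 ≈ 681.
Year 2011: gap = -1.8 × (6.7 - 4.05) = -4.77%, loss ≈ 8655 × 4.77/100 ≈ 413.
Year 2012: gap = -1.8 × (8.73 - 4.05) = -8.424%, loss ≈ 8655 × 8.424/100 ≈ 729.
Year 2013: gap = -1.8 × (7.34 - 4.05) = -5.922%, loss ≈ 8655 × 5.922/100 ≈ 513.
Total lost output = 681 + 413 + 729 + 513 = 2336 billion.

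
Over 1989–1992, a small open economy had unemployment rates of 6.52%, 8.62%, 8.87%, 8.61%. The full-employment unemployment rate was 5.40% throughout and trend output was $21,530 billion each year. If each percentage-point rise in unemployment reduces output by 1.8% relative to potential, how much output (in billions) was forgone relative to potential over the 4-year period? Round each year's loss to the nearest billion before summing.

$4,271 billion

Year 1989: gap = -1.8 × (6.52 - 5.4) = -2.016%, loss ≈ 21530 × 2.016/100 ≈ 434.
Year 1990: gap = -1.8 × (8.62 - 5.4) = -5.796%, loss ≈ 21530 × 5.796/100 ≈ 1248.
Year 1991: gap = -1.8 × (8.87 - 5.4) = -6.246%, loss ≈ 21530 × 6.246/100 ≈ 1345.
Year 1992: gap = -1.8 × (8.61 - 5.4) = -5.778%, loss ≈ 21530 × 5.778/100 ≈ 1244.
Total lost output = 434 + 1248 + 1345 + 1244 = 4271 billion.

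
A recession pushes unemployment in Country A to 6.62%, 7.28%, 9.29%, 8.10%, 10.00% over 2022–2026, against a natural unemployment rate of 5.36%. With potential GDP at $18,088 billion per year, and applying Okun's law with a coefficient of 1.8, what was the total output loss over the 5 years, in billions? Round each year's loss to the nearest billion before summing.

Year 2022: gap = -1.8 × (6.62 - 5.36) = -2.268%, loss ≈ 18088 × 2.268/100 ≈ 410.
Year 2023: gap = -1.8 × (7.28 - 5.36) = -3.456%, loss ≈ 18088 × 3.456/100 ≈ 625.
Year 2024: gap = -1.8 × (9.29 - 5.36) = -7.074%, loss ≈ 18088 × 7.074/100 ≈ 1280.
Year 2025: gap = -1.8 × (8.1 - 5.36) = -4.932%, loss ≈ 18088 × 4.932/100 ≈ 892.
Year 2026: gap = -1.8 × (10 - 5.36) = -8.352%, loss ≈ 18088 × 8.352/100 ≈ 1511.
Total lost output = 410 + 625 + 1280 + 892 + 1511 = 4718 billion.

$4,718 billion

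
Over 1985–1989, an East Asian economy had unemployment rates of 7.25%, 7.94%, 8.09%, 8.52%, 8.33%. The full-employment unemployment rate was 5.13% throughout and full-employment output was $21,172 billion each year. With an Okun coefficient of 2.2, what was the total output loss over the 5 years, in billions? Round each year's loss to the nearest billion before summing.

Year 1985: gap = -2.2 × (7.25 - 5.13) = -4.664%, loss ≈ 21172 × 4.664/100 ≈ 987.
Year 1986: gap = -2.2 × (7.94 - 5.13) = -6.182%, loss ≈ 21172 × 6.182/100 ≈ 1309.
Year 1987: gap = -2.2 × (8.09 - 5.13) = -6.512%, loss ≈ 21172 × 6.512/100 ≈ 1379.
Year 1988: gap = -2.2 × (8.52 - 5.13) = -7.458%, loss ≈ 21172 × 7.458/100 ≈ 1579.
Year 1989: gap = -2.2 × (8.33 - 5.13) = -7.04%, loss ≈ 21172 × 7.04/100 ≈ 1491.
Total lost output = 987 + 1309 + 1379 + 1579 + 1491 = 6745 billion.

$6,745 billion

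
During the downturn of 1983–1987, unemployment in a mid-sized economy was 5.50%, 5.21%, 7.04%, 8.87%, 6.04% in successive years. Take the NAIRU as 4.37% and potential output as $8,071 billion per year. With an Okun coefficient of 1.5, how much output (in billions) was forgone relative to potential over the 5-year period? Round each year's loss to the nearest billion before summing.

Year 1983: gap = -1.5 × (5.5 - 4.37) = -1.695%, loss ≈ 8071 × 1.695/100 ≈ 137.
Year 1984: gap = -1.5 × (5.21 - 4.37) = -1.26%, loss ≈ 8071 × 1.26/100 ≈ 102.
Year 1985: gap = -1.5 × (7.04 - 4.37) = -4.005%, loss ≈ 8071 × 4.005/100 ≈ 323.
Year 1986: gap = -1.5 × (8.87 - 4.37) = -6.75%, loss ≈ 8071 × 6.75/100 ≈ 545.
Year 1987: gap = -1.5 × (6.04 - 4.37) = -2.505%, loss ≈ 8071 × 2.505/100 ≈ 202.
Total lost output = 137 + 102 + 323 + 545 + 202 = 1309 billion.

$1,309 billion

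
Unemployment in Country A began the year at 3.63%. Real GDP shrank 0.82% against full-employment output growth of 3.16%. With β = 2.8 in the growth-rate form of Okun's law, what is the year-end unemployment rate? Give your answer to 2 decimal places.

5.05%

Growth-rate Okun's law: g_Y = g_Y* - β × Δu, so Δu = (g_Y* - g_Y)/β.
Δu = (3.16 + 0.82)/2.8 = 3.98/2.8 = 1.42 percentage points.
Year-end unemployment = 3.63 + 1.42 = 5.05%.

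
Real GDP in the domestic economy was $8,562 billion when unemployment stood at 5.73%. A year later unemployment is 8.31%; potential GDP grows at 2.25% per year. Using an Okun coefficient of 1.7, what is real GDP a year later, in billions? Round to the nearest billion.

Δu = 8.31 - 5.73 = 2.58 points.
Okun's law (growth form): g_Y = g_Y* - β × Δu = 2.25 - 1.7 × (2.58) = 2.25 - 4.386 = -2.136%.
Real GDP in the next year = 8562 × (1 - 2.136/100) = 8562 × 0.97864 ≈ 8379 billion.

$8,379 billion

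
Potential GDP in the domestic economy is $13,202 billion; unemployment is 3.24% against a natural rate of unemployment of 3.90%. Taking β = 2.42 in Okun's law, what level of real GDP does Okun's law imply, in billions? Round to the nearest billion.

$13,413 billion

Unemployment gap = 3.24 - 3.9 = -0.66 points, so the output gap is -2.42 × (-0.66) = 1.5972%.
Actual GDP = 13202 × (1 + 1.5972/100) = 13202 × 1.015972 ≈ 13413 billion.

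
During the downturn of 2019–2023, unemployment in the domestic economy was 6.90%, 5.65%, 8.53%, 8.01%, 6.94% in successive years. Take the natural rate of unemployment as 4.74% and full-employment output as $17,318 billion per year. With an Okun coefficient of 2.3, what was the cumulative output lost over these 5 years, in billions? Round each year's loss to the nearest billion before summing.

Year 2019: gap = -2.3 × (6.9 - 4.74) = -4.968%, loss ≈ 17318 × 4.968/100 ≈ 860.
Year 2020: gap = -2.3 × (5.65 - 4.74) = -2.093%, loss ≈ 17318 × 2.093/100 ≈ 362.
Year 2021: gap = -2.3 × (8.53 - 4.74) = -8.717%, loss ≈ 17318 × 8.717/100 ≈ 1510.
Year 2022: gap = -2.3 × (8.01 - 4.74) = -7.521%, loss ≈ 17318 × 7.521/100 ≈ 1302.
Year 2023: gap = -2.3 × (6.94 - 4.74) = -5.06%, loss ≈ 17318 × 5.06/100 ≈ 876.
Total lost output = 860 + 362 + 1510 + 1302 + 876 = 4910 billion.

$4,910 billion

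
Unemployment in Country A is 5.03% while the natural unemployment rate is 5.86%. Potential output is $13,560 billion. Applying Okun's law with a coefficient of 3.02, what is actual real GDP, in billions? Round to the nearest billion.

$13,900 billion

Unemployment gap = 5.03 - 5.86 = -0.83 points, so the output gap is -3.02 × (-0.83) = 2.5066%.
Actual GDP = 13560 × (1 + 2.5066/100) = 13560 × 1.025066 ≈ 13900 billion.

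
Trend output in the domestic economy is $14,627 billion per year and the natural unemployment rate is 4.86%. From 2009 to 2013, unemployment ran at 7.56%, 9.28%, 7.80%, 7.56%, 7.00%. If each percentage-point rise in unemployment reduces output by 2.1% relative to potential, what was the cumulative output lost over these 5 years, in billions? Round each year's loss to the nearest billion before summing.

$4,576 billion

Year 2009: gap = -2.1 × (7.56 - 4.86) = -5.67%, loss ≈ 14627 × 5.67/100 ≈ 829.
Year 2010: gap = -2.1 × (9.28 - 4.86) = -9.282%, loss ≈ 14627 × 9.282/100 ≈ 1358.
Year 2011: gap = -2.1 × (7.8 - 4.86) = -6.174%, loss ≈ 14627 × 6.174/100 ≈ 903.
Year 2012: gap = -2.1 × (7.56 - 4.86) = -5.67%, loss ≈ 14627 × 5.67/100 ≈ 829.
Year 2013: gap = -2.1 × (7 - 4.86) = -4.494%, loss ≈ 14627 × 4.494/100 ≈ 657.
Total lost output = 829 + 1358 + 903 + 829 + 657 = 4576 billion.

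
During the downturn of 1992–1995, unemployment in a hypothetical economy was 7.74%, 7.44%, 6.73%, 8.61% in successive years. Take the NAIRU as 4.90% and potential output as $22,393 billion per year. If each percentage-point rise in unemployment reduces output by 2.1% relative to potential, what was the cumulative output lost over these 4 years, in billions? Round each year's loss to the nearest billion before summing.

$5,136 billion

Year 1992: gap = -2.1 × (7.74 - 4.9) = -5.964%, loss ≈ 22393 × 5.964/100 ≈ 1336.
Year 1993: gap = -2.1 × (7.44 - 4.9) = -5.334%, loss ≈ 22393 × 5.334/100 ≈ 1194.
Year 1994: gap = -2.1 × (6.73 - 4.9) = -3.843%, loss ≈ 22393 × 3.843/100 ≈ 861.
Year 1995: gap = -2.1 × (8.61 - 4.9) = -7.791%, loss ≈ 22393 × 7.791/100 ≈ 1745.
Total lost output = 1336 + 1194 + 861 + 1745 = 5136 billion.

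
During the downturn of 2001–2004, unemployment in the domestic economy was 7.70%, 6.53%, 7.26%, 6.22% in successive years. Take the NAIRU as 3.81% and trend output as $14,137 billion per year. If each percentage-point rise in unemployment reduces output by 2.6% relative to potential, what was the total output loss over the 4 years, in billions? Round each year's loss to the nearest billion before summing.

$4,584 billion

Year 2001: gap = -2.6 × (7.7 - 3.81) = -10.114%, loss ≈ 14137 × 10.114/100 ≈ 1430.
Year 2002: gap = -2.6 × (6.53 - 3.81) = -7.072%, loss ≈ 14137 × 7.072/100 ≈ 1000.
Year 2003: gap = -2.6 × (7.26 - 3.81) = -8.97%, loss ≈ 14137 × 8.97/100 ≈ 1268.
Year 2004: gap = -2.6 × (6.22 - 3.81) = -6.266%, loss ≈ 14137 × 6.266/100 ≈ 886.
Total lost output = 1430 + 1000 + 1268 + 886 = 4584 billion.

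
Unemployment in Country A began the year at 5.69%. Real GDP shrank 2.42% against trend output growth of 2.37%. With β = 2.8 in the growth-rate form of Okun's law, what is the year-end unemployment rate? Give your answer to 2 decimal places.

7.40%

Growth-rate Okun's law: g_Y = g_Y* - β × Δu, so Δu = (g_Y* - g_Y)/β.
Δu = (2.37 + 2.42)/2.8 = 4.79/2.8 = 1.71 percentage points.
Year-end unemployment = 5.69 + 1.71 = 7.40%.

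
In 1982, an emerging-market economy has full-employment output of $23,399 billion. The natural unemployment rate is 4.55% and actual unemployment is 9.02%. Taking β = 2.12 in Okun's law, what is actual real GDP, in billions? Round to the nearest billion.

$21,182 billion

Unemployment gap = 9.02 - 4.55 = 4.47 points, so the output gap is -2.12 × 4.47 = -9.4764%.
Actual GDP = 23399 × (1 - 9.4764/100) = 23399 × 0.905236 ≈ 21182 billion.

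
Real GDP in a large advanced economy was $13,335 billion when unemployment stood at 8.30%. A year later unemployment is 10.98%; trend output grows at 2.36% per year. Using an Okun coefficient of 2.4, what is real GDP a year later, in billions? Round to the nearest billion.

$12,792 billion

Δu = 10.98 - 8.3 = 2.68 points.
Okun's law (growth form): g_Y = g_Y* - β × Δu = 2.36 - 2.4 × (2.68) = 2.36 - 6.432 = -4.072%.
Real GDP in the next year = 13335 × (1 - 4.072/100) = 13335 × 0.95928 ≈ 12792 billion.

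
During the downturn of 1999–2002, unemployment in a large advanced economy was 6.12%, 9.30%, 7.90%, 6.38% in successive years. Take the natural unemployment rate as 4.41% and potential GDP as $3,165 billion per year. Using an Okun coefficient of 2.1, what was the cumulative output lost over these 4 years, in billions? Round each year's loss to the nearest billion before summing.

Year 1999: gap = -2.1 × (6.12 - 4.41) = -3.591%, loss ≈ 3165 × 3.591/100 ≈ 114.
Year 2000: gap = -2.1 × (9.3 - 4.41) = -10.269%, loss ≈ 3165 × 10.269/100 ≈ 325.
Year 2001: gap = -2.1 × (7.9 - 4.41) = -7.329%, loss ≈ 3165 × 7.329/100 ≈ 232.
Year 2002: gap = -2.1 × (6.38 - 4.41) = -4.137%, loss ≈ 3165 × 4.137/100 ≈ 131.
Total lost output = 114 + 325 + 232 + 131 = 802 billion.

$802 billion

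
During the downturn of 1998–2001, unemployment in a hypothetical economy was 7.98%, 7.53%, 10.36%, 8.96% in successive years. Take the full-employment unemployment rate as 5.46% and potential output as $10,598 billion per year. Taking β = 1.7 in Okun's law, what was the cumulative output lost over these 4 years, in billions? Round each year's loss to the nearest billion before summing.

Year 1998: gap = -1.7 × (7.98 - 5.46) = -4.284%, loss ≈ 10598 × 4.284/100 ≈ 454.
Year 1999: gap = -1.7 × (7.53 - 5.46) = -3.519%, loss ≈ 10598 × 3.519/100 ≈ 373.
Year 2000: gap = -1.7 × (10.36 - 5.46) = -8.33%, loss ≈ 10598 × 8.33/100 ≈ 883.
Year 2001: gap = -1.7 × (8.96 - 5.46) = -5.95%, loss ≈ 10598 × 5.95/100 ≈ 631.
Total lost output = 454 + 373 + 883 + 631 = 2341 billion.

$2,341 billion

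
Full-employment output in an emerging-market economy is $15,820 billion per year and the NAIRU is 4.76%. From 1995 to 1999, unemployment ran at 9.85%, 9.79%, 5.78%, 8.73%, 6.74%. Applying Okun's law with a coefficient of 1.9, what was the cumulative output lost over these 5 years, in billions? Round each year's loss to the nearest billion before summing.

$5,137 billion

Year 1995: gap = -1.9 × (9.85 - 4.76) = -9.671%, loss ≈ 15820 × 9.671/100 ≈ 1530.
Year 1996: gap = -1.9 × (9.79 - 4.76) = -9.557%, loss ≈ 15820 × 9.557/100 ≈ 1512.
Year 1997: gap = -1.9 × (5.78 - 4.76) = -1.938%, loss ≈ 15820 × 1.938/100 ≈ 307.
Year 1998: gap = -1.9 × (8.73 - 4.76) = -7.543%, loss ≈ 15820 × 7.543/100 ≈ 1193.
Year 1999: gap = -1.9 × (6.74 - 4.76) = -3.762%, loss ≈ 15820 × 3.762/100 ≈ 595.
Total lost output = 1530 + 1512 + 307 + 1193 + 595 = 5137 billion.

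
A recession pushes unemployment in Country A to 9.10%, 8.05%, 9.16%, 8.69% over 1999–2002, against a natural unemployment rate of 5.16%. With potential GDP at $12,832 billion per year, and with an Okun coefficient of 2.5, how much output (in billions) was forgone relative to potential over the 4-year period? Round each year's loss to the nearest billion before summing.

$4,606 billion

Year 1999: gap = -2.5 × (9.1 - 5.16) = -9.85%, loss ≈ 12832 × 9.85/100 ≈ 1264.
Year 2000: gap = -2.5 × (8.05 - 5.16) = -7.225%, loss ≈ 12832 × 7.225/100 ≈ 927.
Year 2001: gap = -2.5 × (9.16 - 5.16) = -10%, loss ≈ 12832 × 10/100 ≈ 1283.
Year 2002: gap = -2.5 × (8.69 - 5.16) = -8.825%, loss ≈ 12832 × 8.825/100 ≈ 1132.
Total lost output = 1264 + 927 + 1283 + 1132 = 4606 billion.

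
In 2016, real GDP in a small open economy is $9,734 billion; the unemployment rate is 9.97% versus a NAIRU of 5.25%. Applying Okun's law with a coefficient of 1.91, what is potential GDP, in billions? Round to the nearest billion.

Unemployment gap = 9.97 - 5.25 = 4.72 points, so output gap = -1.91 × 4.72 = -9.0152%.
Since Y = Y* × (1 + gap/100), Y* = 9734/0.909848 ≈ 10698 billion.

$10,698 billion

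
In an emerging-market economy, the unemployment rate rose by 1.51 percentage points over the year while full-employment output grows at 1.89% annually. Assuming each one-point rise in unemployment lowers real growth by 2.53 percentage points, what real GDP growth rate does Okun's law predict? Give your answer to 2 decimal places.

Growth-rate Okun's law: g_Y = g_Y* - β × Δu.
g_Y = 1.89 - 2.53 × (1.51) = 1.89 - 3.8203 = -1.9303%, i.e. -1.93% to 2 d.p.

-1.93%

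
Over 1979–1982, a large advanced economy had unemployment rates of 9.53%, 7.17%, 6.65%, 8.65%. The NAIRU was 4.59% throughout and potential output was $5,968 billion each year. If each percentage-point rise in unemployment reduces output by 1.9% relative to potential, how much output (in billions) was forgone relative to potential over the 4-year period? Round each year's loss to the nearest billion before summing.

Year 1979: gap = -1.9 × (9.53 - 4.59) = -9.386%, loss ≈ 5968 × 9.386/100 ≈ 560.
Year 1980: gap = -1.9 × (7.17 - 4.59) = -4.902%, loss ≈ 5968 × 4.902/100 ≈ 293.
Year 1981: gap = -1.9 × (6.65 - 4.59) = -3.914%, loss ≈ 5968 × 3.914/100 ≈ 234.
Year 1982: gap = -1.9 × (8.65 - 4.59) = -7.714%, loss ≈ 5968 × 7.714/100 ≈ 460.
Total lost output = 560 + 293 + 234 + 460 = 1547 billion.

$1,547 billion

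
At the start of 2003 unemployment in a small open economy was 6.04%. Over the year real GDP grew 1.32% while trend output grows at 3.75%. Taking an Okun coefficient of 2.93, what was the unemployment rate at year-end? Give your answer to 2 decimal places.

Growth-rate Okun's law: g_Y = g_Y* - β × Δu, so Δu = (g_Y* - g_Y)/β.
Δu = (3.75 - 1.32)/2.93 = 2.43/2.93 = 0.83 percentage points.
Year-end unemployment = 6.04 + 0.83 = 6.87%.

6.87%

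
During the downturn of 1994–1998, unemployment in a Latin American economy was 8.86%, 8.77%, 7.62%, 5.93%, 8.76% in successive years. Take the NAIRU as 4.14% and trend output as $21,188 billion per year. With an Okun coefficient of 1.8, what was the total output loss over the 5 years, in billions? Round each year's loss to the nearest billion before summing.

$7,338 billion

Year 1994: gap = -1.8 × (8.86 - 4.14) = -8.496%, loss ≈ 21188 × 8.496/100 ≈ 1800.
Year 1995: gap = -1.8 × (8.77 - 4.14) = -8.334%, loss ≈ 21188 × 8.334/100 ≈ 1766.
Year 1996: gap = -1.8 × (7.62 - 4.14) = -6.264%, loss ≈ 21188 × 6.264/100 ≈ 1327.
Year 1997: gap = -1.8 × (5.93 - 4.14) = -3.222%, loss ≈ 21188 × 3.222/100 ≈ 683.
Year 1998: gap = -1.8 × (8.76 - 4.14) = -8.316%, loss ≈ 21188 × 8.316/100 ≈ 1762.
Total lost output = 1800 + 1766 + 1327 + 683 + 1762 = 7338 billion.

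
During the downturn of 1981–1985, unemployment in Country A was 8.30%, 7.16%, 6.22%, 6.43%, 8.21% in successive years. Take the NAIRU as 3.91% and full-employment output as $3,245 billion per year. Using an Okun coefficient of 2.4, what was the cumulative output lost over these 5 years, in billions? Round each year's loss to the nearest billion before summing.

Year 1981: gap = -2.4 × (8.3 - 3.91) = -10.536%, loss ≈ 3245 × 10.536/100 ≈ 342.
Year 1982: gap = -2.4 × (7.16 - 3.91) = -7.8%, loss ≈ 3245 × 7.8/100 ≈ 253.
Year 1983: gap = -2.4 × (6.22 - 3.91) = -5.544%, loss ≈ 3245 × 5.544/100 ≈ 180.
Year 1984: gap = -2.4 × (6.43 - 3.91) = -6.048%, loss ≈ 3245 × 6.048/100 ≈ 196.
Year 1985: gap = -2.4 × (8.21 - 3.91) = -10.32%, loss ≈ 3245 × 10.32/100 ≈ 335.
Total lost output = 342 + 253 + 180 + 196 + 335 = 1306 billion.

$1,306 billion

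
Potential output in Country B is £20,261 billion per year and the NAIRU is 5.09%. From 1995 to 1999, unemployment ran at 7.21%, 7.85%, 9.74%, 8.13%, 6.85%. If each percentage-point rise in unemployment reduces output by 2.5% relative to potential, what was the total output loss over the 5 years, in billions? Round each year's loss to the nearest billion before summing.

£7,258 billion

Year 1995: gap = -2.5 × (7.21 - 5.09) = -5.3%, loss ≈ 20261 × 5.3/100 ≈ 1074.
Year 1996: gap = -2.5 × (7.85 - 5.09) = -6.9%, loss ≈ 20261 × 6.9/100 ≈ 1398.
Year 1997: gap = -2.5 × (9.74 - 5.09) = -11.625%, loss ≈ 20261 × 11.625/100 ≈ 2355.
Year 1998: gap = -2.5 × (8.13 - 5.09) = -7.6%, loss ≈ 20261 × 7.6/100 ≈ 1540.
Year 1999: gap = -2.5 × (6.85 - 5.09) = -4.4%, loss ≈ 20261 × 4.4/100 ≈ 891.
Total lost output = 1074 + 1398 + 2355 + 1540 + 891 = 7258 billion.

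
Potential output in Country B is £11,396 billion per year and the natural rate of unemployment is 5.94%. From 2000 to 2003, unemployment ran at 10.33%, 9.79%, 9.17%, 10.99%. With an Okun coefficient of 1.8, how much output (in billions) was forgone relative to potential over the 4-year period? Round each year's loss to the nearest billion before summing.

£3,390 billion

Year 2000: gap = -1.8 × (10.33 - 5.94) = -7.902%, loss ≈ 11396 × 7.902/100 ≈ 901.
Year 2001: gap = -1.8 × (9.79 - 5.94) = -6.93%, loss ≈ 11396 × 6.93/100 ≈ 790.
Year 2002: gap = -1.8 × (9.17 - 5.94) = -5.814%, loss ≈ 11396 × 5.814/100 ≈ 663.
Year 2003: gap = -1.8 × (10.99 - 5.94) = -9.09%, loss ≈ 11396 × 9.09/100 ≈ 1036.
Total lost output = 901 + 790 + 663 + 1036 = 3390 billion.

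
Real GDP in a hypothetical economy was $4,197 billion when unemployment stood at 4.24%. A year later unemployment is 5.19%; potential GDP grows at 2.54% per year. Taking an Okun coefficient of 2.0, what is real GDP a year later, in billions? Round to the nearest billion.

$4,224 billion

Δu = 5.19 - 4.24 = 0.95 points.
Okun's law (growth form): g_Y = g_Y* - β × Δu = 2.54 - 2.0 × (0.95) = 2.54 - 1.9 = 0.64%.
Real GDP in the next year = 4197 × (1 + 0.64/100) = 4197 × 1.0064 ≈ 4224 billion.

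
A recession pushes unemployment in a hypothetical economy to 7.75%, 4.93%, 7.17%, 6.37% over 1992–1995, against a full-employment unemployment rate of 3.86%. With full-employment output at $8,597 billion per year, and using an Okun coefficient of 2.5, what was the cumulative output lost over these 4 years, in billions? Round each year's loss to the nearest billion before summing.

$2,316 billion

Year 1992: gap = -2.5 × (7.75 - 3.86) = -9.725%, loss ≈ 8597 × 9.725/100 ≈ 836.
Year 1993: gap = -2.5 × (4.93 - 3.86) = -2.675%, loss ≈ 8597 × 2.675/100 ≈ 230.
Year 1994: gap = -2.5 × (7.17 - 3.86) = -8.275%, loss ≈ 8597 × 8.275/100 ≈ 711.
Year 1995: gap = -2.5 × (6.37 - 3.86) = -6.275%, loss ≈ 8597 × 6.275/100 ≈ 539.
Total lost output = 836 + 230 + 711 + 539 = 2316 billion.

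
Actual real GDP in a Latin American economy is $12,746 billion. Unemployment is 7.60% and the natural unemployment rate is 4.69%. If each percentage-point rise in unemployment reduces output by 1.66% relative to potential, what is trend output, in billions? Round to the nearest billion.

Unemployment gap = 7.6 - 4.69 = 2.91 points, so output gap = -1.66 × 2.91 = -4.8306%.
Since Y = Y* × (1 + gap/100), Y* = 12746/0.951694 ≈ 13393 billion.

$13,393 billion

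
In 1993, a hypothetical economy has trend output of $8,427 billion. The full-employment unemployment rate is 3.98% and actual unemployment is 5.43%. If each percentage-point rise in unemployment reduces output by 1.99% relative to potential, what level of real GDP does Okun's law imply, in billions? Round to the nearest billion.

$8,184 billion

Unemployment gap = 5.43 - 3.98 = 1.45 points, so the output gap is -1.99 × 1.45 = -2.8855%.
Actual GDP = 8427 × (1 - 2.8855/100) = 8427 × 0.971145 ≈ 8184 billion.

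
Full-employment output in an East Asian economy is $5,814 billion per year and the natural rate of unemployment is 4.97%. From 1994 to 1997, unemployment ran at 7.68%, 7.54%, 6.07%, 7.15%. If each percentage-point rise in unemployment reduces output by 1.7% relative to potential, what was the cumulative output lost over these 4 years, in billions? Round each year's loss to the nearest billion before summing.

$846 billion

Year 1994: gap = -1.7 × (7.68 - 4.97) = -4.607%, loss ≈ 5814 × 4.607/100 ≈ 268.
Year 1995: gap = -1.7 × (7.54 - 4.97) = -4.369%, loss ≈ 5814 × 4.369/100 ≈ 254.
Year 1996: gap = -1.7 × (6.07 - 4.97) = -1.87%, loss ≈ 5814 × 1.87/100 ≈ 109.
Year 1997: gap = -1.7 × (7.15 - 4.97) = -3.706%, loss ≈ 5814 × 3.706/100 ≈ 215.
Total lost output = 268 + 254 + 109 + 215 = 846 billion.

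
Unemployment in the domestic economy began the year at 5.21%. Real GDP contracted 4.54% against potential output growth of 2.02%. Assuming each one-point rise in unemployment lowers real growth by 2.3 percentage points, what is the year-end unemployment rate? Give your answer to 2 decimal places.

8.06%

Growth-rate Okun's law: g_Y = g_Y* - β × Δu, so Δu = (g_Y* - g_Y)/β.
Δu = (2.02 + 4.54)/2.3 = 6.56/2.3 = 2.85 percentage points.
Year-end unemployment = 5.21 + 2.85 = 8.06%.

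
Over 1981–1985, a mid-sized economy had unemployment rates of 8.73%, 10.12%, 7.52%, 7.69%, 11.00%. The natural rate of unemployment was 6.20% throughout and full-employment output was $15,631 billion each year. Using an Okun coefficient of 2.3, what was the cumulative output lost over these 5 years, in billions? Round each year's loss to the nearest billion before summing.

$5,056 billion

Year 1981: gap = -2.3 × (8.73 - 6.2) = -5.819%, loss ≈ 15631 × 5.819/100 ≈ 910.
Year 1982: gap = -2.3 × (10.12 - 6.2) = -9.016%, loss ≈ 15631 × 9.016/100 ≈ 1409.
Year 1983: gap = -2.3 × (7.52 - 6.2) = -3.036%, loss ≈ 15631 × 3.036/100 ≈ 475.
Year 1984: gap = -2.3 × (7.69 - 6.2) = -3.427%, loss ≈ 15631 × 3.427/100 ≈ 536.
Year 1985: gap = -2.3 × (11 - 6.2) = -11.04%, loss ≈ 15631 × 11.04/100 ≈ 1726.
Total lost output = 910 + 1409 + 475 + 536 + 1726 = 5056 billion.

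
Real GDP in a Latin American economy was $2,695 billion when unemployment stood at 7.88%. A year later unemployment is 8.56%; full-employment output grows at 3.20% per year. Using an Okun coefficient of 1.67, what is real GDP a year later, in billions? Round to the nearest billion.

$2,751 billion

Δu = 8.56 - 7.88 = 0.68 points.
Okun's law (growth form): g_Y = g_Y* - β × Δu = 3.20 - 1.67 × (0.68) = 3.2 - 1.1356 = 2.0644%.
Real GDP in the next year = 2695 × (1 + 2.0644/100) = 2695 × 1.020644 ≈ 2751 billion.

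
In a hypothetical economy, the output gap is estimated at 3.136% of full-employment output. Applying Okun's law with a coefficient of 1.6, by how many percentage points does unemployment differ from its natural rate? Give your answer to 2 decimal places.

-1.96 percentage points

Okun's law: output gap = -β × (u - u*), so u - u* = -(output gap)/β.
u - u* = -(3.136)/1.6 = -1.96 percentage points.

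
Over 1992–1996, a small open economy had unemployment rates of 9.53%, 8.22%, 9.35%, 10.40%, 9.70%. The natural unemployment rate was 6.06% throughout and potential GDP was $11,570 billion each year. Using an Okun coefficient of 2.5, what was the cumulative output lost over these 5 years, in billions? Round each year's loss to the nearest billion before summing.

$4,889 billion

Year 1992: gap = -2.5 × (9.53 - 6.06) = -8.675%, loss ≈ 11570 × 8.675/100 ≈ 1004.
Year 1993: gap = -2.5 × (8.22 - 6.06) = -5.4%, loss ≈ 11570 × 5.4/100 ≈ 625.
Year 1994: gap = -2.5 × (9.35 - 6.06) = -8.225%, loss ≈ 11570 × 8.225/100 ≈ 952.
Year 1995: gap = -2.5 × (10.4 - 6.06) = -10.85%, loss ≈ 11570 × 10.85/100 ≈ 1255.
Year 1996: gap = -2.5 × (9.7 - 6.06) = -9.1%, loss ≈ 11570 × 9.1/100 ≈ 1053.
Total lost output = 1004 + 625 + 952 + 1255 + 1053 = 4889 billion.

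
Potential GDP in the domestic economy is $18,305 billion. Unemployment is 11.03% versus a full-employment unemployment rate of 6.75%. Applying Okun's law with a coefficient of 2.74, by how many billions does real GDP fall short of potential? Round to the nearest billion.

Output gap = -2.74 × (11.03 - 6.75) = -2.74 × 4.28 = -11.7272%.
Actual GDP ≈ 18305 × 0.882728 ≈ 16158 billion, so the shortfall is 18305 - 16158 = 2147 billion.

$2,147 billion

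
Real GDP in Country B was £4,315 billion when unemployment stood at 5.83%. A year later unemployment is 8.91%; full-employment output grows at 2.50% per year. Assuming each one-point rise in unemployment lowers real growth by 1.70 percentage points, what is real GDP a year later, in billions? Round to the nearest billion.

Δu = 8.91 - 5.83 = 3.08 points.
Okun's law (growth form): g_Y = g_Y* - β × Δu = 2.50 - 1.70 × (3.08) = 2.5 - 5.236 = -2.736%.
Real GDP in the next year = 4315 × (1 - 2.736/100) = 4315 × 0.97264 ≈ 4197 billion.

£4,197 billion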